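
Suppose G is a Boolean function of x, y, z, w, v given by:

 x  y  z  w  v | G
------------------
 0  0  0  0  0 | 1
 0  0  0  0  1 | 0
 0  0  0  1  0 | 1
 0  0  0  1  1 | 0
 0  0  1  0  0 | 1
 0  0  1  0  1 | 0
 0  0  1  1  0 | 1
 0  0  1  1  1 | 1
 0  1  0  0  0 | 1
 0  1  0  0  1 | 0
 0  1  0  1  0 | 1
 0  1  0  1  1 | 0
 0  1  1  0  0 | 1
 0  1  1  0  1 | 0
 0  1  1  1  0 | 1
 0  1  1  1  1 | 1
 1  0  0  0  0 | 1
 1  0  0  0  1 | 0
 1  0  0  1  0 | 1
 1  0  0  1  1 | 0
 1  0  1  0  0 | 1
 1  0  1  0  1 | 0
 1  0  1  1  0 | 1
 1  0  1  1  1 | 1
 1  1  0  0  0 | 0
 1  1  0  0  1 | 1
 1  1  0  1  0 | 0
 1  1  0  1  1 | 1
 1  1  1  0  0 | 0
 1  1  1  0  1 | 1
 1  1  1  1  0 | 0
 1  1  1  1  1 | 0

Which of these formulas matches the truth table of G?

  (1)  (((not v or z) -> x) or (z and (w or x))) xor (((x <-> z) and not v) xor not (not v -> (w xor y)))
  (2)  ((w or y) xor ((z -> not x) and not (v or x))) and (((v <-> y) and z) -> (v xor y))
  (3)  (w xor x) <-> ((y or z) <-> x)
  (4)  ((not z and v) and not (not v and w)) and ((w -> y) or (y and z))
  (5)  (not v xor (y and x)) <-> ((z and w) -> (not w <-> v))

(1) fails at (0,0,0,0,0): the formula yields 0, G is 1.
(2) fails at (0,0,0,1,0): the formula yields 0, G is 1.
(3) fails at (0,0,0,0,0): the formula yields 0, G is 1.
(4) fails at (0,0,0,0,0): the formula yields 0, G is 1.
Only (5) survives; checking it on all 32 rows confirms it matches G.

5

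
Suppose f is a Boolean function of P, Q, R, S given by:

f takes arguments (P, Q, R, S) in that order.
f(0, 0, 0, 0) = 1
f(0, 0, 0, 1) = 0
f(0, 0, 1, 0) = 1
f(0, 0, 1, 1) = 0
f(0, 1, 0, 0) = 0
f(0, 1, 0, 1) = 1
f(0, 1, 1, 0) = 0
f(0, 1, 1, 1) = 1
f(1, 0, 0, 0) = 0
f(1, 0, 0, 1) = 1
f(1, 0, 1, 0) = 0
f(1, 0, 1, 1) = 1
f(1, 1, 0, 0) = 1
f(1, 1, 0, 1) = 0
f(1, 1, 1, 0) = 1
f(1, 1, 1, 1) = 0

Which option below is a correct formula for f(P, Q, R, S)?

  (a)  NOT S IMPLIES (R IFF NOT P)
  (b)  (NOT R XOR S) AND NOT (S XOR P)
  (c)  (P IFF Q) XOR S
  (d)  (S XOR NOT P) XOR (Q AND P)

c

(a) disagrees with f on (0,0,0,0) (formula → 0, table → 1); rule it out.
(b) disagrees with f on (0,0,1,0) (formula → 0, table → 1); rule it out.
(d) disagrees with f on (0,1,0,0) (formula → 1, table → 0); rule it out.
Only (c) survives; checking it on all 16 rows confirms it matches f.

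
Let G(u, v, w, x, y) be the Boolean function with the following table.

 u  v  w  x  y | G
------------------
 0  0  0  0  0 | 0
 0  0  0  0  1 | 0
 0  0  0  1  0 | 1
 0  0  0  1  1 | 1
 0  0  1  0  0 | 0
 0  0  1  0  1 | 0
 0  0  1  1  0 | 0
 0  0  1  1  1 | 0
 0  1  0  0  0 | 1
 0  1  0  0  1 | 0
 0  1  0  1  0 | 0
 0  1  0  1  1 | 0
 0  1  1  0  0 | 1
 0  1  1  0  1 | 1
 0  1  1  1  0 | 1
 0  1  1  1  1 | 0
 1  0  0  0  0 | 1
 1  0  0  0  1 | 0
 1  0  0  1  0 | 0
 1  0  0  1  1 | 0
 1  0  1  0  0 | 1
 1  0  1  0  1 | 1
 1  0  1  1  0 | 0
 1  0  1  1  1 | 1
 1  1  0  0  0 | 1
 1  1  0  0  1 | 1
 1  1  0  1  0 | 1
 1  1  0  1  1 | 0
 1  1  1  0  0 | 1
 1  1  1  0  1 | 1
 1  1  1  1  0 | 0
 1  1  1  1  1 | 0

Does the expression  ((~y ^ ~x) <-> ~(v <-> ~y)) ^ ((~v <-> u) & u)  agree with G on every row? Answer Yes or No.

Test each input against both G and the formula:
  u=0, v=0, w=0, x=0, y=0: formula gives 0, G = 0 ✓
  u=0, v=0, w=0, x=0, y=1: formula gives 0, G = 0 ✓
  u=0, v=0, w=0, x=1, y=0: formula gives 1, G = 1 ✓
  u=0, v=0, w=0, x=1, y=1: formula gives 1, G = 1 ✓
  …
  u=0, v=0, w=1, x=1, y=0: formula gives 1, but G = 0 ✗
Row (0,0,1,1,0) is a counterexample, so the formula is not equivalent to G.

No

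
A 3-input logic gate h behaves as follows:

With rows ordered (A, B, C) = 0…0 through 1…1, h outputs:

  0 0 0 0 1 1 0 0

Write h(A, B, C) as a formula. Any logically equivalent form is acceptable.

h=1 on 2 inputs: (1,0,0), (1,0,1). Reading each as a conjunction of literals (A·¬B·¬C, A·¬B·C) and taking the OR gives the canonical DNF.

h(A, B, C) = ((A and not B) and not C) or ((A and not B) and C)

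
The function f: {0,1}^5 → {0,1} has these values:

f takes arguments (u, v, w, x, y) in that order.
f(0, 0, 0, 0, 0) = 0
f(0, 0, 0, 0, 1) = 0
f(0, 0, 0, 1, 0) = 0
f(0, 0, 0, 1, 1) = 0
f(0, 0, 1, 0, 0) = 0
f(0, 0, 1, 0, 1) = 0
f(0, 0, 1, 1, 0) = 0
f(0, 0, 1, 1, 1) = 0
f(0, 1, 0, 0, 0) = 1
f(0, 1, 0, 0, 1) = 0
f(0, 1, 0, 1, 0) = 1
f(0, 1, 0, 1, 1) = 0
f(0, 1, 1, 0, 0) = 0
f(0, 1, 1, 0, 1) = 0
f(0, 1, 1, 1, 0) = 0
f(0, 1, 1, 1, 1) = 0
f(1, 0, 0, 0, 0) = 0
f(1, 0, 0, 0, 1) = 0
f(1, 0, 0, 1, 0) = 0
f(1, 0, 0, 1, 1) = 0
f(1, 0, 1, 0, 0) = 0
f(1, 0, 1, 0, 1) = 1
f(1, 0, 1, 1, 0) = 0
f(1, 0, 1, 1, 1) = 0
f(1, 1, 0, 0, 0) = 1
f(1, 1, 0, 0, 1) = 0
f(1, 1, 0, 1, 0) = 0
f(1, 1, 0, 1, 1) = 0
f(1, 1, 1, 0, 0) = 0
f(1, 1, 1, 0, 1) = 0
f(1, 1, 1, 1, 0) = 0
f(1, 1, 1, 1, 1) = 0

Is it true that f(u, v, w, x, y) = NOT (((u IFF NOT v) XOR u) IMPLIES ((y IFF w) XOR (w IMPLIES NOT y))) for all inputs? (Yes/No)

Check the formula against f row by row:
  u=0, v=0, w=0, x=0, y=0: formula gives 0, f = 0 ✓
  u=0, v=0, w=0, x=0, y=1: formula gives 0, f = 0 ✓
  u=0, v=0, w=0, x=1, y=0: formula gives 0, f = 0 ✓
  u=0, v=0, w=0, x=1, y=1: formula gives 0, f = 0 ✓
  …
  u=1, v=0, w=1, x=0, y=1: formula gives 0, but f = 1 ✗
Since they disagree at (1,0,1,0,1), the expression is not a correct formula for f.

No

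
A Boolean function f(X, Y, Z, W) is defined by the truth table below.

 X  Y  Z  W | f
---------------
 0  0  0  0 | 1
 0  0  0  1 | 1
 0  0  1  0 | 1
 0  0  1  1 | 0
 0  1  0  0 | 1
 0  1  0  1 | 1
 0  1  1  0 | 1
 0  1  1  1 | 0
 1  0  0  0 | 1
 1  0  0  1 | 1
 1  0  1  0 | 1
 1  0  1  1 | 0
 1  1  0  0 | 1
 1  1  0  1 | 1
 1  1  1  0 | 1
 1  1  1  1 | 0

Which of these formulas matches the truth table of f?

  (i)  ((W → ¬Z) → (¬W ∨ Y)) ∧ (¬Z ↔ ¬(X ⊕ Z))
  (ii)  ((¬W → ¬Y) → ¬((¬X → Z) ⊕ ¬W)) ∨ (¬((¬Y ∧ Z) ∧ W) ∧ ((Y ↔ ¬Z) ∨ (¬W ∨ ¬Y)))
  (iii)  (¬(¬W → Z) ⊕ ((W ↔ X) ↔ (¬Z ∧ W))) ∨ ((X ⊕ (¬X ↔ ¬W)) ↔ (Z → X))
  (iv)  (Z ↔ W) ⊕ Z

ii

(i) fails at (0,0,0,1): the formula yields 0, f is 1.
(iii) fails at (0,0,0,1): the formula yields 0, f is 1.
(iv) fails at (0,0,0,1): the formula yields 0, f is 1.
(ii) is the remaining candidate, and it agrees with f on all 16 inputs.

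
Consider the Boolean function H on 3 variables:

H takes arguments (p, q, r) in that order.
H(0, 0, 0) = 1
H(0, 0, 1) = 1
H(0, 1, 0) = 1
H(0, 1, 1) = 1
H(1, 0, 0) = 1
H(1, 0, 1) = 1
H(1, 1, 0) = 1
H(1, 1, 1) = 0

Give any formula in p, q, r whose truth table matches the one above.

Only row (1,1,1) gives 0. So H is 1 everywhere except there — the complement of the minterm p·q·r.

H(p, q, r) = ((p · q) · r)'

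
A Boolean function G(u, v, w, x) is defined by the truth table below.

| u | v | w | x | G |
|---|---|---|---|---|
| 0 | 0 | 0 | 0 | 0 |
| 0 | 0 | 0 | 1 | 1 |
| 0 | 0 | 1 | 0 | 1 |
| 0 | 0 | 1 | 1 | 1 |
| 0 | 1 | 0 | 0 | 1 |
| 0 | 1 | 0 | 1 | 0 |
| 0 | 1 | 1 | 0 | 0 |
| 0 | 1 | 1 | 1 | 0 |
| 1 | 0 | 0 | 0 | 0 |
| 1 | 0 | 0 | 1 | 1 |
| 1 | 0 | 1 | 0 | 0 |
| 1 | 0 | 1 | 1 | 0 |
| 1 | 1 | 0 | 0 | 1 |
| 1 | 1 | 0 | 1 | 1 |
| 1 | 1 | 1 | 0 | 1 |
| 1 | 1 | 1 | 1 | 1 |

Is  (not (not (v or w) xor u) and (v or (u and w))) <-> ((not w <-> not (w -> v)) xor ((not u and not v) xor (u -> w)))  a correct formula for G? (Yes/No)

Test each input against both G and the formula:
  u=0, v=0, w=0, x=0: formula gives 1, but G = 0 ✗
A single disagreement suffices: at (0,0,0,0) they differ, so the formula does not compute G.

No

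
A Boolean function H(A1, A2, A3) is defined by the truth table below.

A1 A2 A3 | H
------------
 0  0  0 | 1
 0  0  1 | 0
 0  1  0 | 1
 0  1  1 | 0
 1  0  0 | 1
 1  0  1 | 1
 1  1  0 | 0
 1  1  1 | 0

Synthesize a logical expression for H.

H(A1, A2, A3) = ((((not A1 and not A2) and not A3) or ((not A1 and A2) and not A3)) or ((A1 and not A2) and not A3)) or ((A1 and not A2) and A3)

Collect the rows where H=1 — (0,0,0), (0,1,0), (1,0,0), (1,0,1) — and write one minterm per row: ¬A1·¬A2·¬A3, ¬A1·A2·¬A3, A1·¬A2·¬A3, A1·¬A2·A3. Their union (logical OR) reproduces the table exactly.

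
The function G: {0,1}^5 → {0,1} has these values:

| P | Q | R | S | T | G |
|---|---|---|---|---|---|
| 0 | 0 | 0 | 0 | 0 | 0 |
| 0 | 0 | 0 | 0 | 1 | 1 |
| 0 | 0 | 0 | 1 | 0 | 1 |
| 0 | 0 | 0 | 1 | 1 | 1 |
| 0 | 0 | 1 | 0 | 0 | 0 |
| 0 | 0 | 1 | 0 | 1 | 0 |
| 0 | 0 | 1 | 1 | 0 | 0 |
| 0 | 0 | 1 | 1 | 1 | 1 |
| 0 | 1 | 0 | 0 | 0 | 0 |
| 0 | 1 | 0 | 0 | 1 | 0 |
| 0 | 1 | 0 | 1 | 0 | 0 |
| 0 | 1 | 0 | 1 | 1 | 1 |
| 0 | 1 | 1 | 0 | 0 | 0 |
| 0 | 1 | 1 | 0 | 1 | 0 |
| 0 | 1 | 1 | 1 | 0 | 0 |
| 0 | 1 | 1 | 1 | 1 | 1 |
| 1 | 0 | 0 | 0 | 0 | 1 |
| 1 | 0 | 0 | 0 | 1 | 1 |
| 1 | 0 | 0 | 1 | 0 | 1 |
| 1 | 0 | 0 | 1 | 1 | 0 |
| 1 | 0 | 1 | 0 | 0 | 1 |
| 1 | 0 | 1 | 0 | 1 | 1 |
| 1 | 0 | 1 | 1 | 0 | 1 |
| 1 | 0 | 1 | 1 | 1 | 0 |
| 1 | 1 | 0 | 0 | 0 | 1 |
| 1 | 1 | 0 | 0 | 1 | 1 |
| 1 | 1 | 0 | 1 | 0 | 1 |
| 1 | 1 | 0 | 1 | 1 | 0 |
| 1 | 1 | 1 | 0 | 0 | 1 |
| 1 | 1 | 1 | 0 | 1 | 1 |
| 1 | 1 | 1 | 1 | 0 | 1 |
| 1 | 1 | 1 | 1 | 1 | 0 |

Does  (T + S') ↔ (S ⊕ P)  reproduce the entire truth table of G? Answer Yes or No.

No

Evaluate (T + S') ↔ (S ⊕ P) on each row and compare to G:
  P=0, Q=0, R=0, S=0, T=0: formula gives 0, G = 0 ✓
  P=0, Q=0, R=0, S=0, T=1: formula gives 0, but G = 1 ✗
Since they disagree at (0,0,0,0,1), the expression is not a correct formula for G.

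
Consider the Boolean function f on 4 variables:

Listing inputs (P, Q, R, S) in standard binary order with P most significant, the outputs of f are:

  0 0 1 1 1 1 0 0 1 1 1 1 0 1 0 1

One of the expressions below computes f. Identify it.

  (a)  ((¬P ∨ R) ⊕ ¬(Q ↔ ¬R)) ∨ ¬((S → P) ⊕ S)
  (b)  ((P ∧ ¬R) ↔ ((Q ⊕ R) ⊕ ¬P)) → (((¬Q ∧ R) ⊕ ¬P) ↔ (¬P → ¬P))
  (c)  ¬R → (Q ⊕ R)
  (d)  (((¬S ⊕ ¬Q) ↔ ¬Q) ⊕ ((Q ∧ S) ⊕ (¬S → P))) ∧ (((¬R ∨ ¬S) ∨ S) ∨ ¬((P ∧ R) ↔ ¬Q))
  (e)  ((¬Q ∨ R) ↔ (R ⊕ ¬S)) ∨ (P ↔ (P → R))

a

(b) fails at (0,0,0,0): the formula yields 1, f is 0.
(c) fails at (0,1,1,0): the formula yields 1, f is 0.
(d) fails at (0,0,1,0): the formula yields 0, f is 1.
(e) fails at (0,0,0,0): the formula yields 1, f is 0.
(a) is the remaining candidate, and it agrees with f on all 16 inputs.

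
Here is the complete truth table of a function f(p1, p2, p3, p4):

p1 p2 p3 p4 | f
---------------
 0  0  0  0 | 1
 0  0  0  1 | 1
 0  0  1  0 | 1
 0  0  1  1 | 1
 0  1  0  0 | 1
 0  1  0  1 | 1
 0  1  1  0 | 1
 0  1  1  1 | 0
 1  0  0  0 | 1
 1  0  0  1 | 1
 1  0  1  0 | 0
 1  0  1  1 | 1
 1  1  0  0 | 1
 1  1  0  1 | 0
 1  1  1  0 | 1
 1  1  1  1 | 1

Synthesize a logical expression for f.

The 0-rows are (0,1,1,1), (1,0,1,0), (1,1,0,1). Take each as a conjunction (¬p1·p2·p3·p4, p1·¬p2·p3·¬p4, p1·p2·¬p3·p4), form their disjunction, and complement — that gives a formula that is 1 everywhere f is.

f(p1, p2, p3, p4) = ¬(((((¬p1 ∧ p2) ∧ p3) ∧ p4) ∨ (((p1 ∧ ¬p2) ∧ p3) ∧ ¬p4)) ∨ (((p1 ∧ p2) ∧ ¬p3) ∧ p4))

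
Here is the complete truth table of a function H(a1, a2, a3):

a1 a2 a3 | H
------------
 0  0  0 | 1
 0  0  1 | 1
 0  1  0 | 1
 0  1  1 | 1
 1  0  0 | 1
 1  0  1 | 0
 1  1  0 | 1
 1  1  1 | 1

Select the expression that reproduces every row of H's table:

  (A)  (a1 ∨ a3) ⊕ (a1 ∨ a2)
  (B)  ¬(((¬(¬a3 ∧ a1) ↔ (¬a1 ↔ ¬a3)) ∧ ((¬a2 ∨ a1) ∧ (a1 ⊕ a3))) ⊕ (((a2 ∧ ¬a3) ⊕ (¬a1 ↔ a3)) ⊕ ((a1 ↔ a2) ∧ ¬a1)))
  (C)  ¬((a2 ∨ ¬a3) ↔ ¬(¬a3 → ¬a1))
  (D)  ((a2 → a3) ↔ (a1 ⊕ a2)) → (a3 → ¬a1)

(A) disagrees with H on (0,0,0) (formula → 0, table → 1); rule it out.
(B) disagrees with H on (0,0,0) (formula → 0, table → 1); rule it out.
(C) disagrees with H on (0,0,1) (formula → 0, table → 1); rule it out.
Only (D) survives; checking it on all 8 rows confirms it matches H.

D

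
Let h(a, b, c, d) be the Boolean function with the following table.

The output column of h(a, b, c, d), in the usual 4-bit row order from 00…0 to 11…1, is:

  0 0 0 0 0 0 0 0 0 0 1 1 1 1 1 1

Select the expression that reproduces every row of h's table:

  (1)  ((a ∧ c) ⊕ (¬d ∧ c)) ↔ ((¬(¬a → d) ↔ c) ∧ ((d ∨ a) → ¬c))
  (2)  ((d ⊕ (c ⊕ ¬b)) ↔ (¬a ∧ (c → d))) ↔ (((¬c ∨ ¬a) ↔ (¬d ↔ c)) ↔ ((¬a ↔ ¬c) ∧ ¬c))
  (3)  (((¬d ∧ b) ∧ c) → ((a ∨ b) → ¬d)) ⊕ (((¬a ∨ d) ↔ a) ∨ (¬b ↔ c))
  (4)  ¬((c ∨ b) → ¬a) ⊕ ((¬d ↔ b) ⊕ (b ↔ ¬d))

4

(1) disagrees with h on (0,0,0,0) (formula → 1, table → 0); rule it out.
(2) disagrees with h on (0,0,1,1) (formula → 1, table → 0); rule it out.
(3) disagrees with h on (0,0,0,0) (formula → 1, table → 0); rule it out.
That leaves (4). Evaluating it on every row reproduces the table of h exactly.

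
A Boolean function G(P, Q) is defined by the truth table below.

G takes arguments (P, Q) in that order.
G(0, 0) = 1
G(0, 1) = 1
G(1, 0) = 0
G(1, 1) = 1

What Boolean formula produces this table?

This is P → Q (false only at 1,0).

G(P, Q) = P -> Q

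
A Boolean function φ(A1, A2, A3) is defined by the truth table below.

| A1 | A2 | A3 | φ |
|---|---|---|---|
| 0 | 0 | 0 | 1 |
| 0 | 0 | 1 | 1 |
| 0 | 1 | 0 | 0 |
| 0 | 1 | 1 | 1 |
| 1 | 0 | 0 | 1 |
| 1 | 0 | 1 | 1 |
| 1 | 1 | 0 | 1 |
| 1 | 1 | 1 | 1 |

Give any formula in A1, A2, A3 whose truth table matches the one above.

Only row (0,1,0) gives 0. So φ is 1 everywhere except there — the complement of the minterm ¬A1·A2·¬A3.

φ(A1, A2, A3) = ((A1' · A2) · A3')'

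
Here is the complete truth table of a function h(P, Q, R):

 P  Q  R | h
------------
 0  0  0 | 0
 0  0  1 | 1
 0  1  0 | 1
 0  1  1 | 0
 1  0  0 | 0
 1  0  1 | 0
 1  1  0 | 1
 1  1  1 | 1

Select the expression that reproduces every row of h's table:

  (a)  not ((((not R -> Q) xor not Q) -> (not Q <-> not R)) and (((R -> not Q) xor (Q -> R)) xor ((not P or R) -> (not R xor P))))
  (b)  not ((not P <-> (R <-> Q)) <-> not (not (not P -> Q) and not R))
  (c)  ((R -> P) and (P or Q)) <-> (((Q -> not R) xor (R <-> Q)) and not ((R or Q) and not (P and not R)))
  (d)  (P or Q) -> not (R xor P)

a

(b) fails at (0,0,0): the formula yields 1, h is 0.
(c) fails at (0,0,0): the formula yields 1, h is 0.
(d) fails at (0,0,0): the formula yields 1, h is 0.
(a) is the remaining candidate, and it agrees with h on all 8 inputs.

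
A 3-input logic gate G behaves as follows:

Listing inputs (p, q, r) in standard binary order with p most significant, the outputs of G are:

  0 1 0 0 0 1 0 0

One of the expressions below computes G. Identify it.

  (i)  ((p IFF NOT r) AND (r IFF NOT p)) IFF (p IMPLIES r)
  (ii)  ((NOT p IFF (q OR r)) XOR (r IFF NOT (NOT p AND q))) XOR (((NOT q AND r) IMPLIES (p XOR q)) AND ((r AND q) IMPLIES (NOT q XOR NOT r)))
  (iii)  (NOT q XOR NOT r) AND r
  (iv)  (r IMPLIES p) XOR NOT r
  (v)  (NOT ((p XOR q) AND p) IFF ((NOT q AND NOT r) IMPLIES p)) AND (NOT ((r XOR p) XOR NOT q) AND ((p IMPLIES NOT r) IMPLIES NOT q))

iii

(i) disagrees with G on (0,1,1) (formula → 1, table → 0); rule it out.
(ii) disagrees with G on (0,0,0) (formula → 1, table → 0); rule it out.
(iv) disagrees with G on (0,0,1) (formula → 0, table → 1); rule it out.
(v) disagrees with G on (1,0,1) (formula → 0, table → 1); rule it out.
(iii) is the remaining candidate, and it agrees with G on all 8 inputs.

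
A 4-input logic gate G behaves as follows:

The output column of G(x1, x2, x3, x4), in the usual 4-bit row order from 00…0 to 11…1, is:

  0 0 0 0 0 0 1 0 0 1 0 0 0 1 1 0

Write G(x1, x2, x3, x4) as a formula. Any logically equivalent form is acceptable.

G(x1, x2, x3, x4) = (((((x1' · x2) · x3) · x4') + (((x1 · x2') · x3') · x4)) + (((x1 · x2) · x3') · x4)) + (((x1 · x2) · x3) · x4')

Collect the rows where G=1 — (0,1,1,0), (1,0,0,1), (1,1,0,1), (1,1,1,0) — and write one minterm per row: ¬x1·x2·x3·¬x4, x1·¬x2·¬x3·x4, x1·x2·¬x3·x4, x1·x2·x3·¬x4. Their union (logical OR) reproduces the table exactly.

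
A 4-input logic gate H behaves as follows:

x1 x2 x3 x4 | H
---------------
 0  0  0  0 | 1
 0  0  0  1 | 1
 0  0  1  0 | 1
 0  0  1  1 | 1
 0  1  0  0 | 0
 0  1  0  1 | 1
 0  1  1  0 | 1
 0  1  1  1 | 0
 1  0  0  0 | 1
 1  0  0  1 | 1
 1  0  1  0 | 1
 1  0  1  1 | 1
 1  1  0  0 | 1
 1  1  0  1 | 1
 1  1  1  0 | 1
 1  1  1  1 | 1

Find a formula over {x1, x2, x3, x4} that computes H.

H(x1, x2, x3, x4) = ~((((~x1 & x2) & ~x3) & ~x4) | (((~x1 & x2) & x3) & x4))

The 0-rows are (0,1,0,0), (0,1,1,1). Take each as a conjunction (¬x1·x2·¬x3·¬x4, ¬x1·x2·x3·x4), form their disjunction, and complement — that gives a formula that is 1 everywhere H is.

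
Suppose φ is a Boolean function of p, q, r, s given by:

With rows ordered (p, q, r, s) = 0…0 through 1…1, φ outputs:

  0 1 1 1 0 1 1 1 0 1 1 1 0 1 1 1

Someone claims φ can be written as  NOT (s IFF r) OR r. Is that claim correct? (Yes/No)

Evaluate NOT (s IFF r) OR r on each row and compare to φ:
  p=0, q=0, r=0, s=0: formula gives 0, φ = 0 ✓
  p=0, q=0, r=0, s=1: formula gives 1, φ = 1 ✓
  p=0, q=0, r=1, s=0: formula gives 1, φ = 1 ✓
  p=0, q=0, r=1, s=1: formula gives 1, φ = 1 ✓
  … (the remaining 12 rows also agree.)
Every row agrees, so the formula is equivalent.

Yes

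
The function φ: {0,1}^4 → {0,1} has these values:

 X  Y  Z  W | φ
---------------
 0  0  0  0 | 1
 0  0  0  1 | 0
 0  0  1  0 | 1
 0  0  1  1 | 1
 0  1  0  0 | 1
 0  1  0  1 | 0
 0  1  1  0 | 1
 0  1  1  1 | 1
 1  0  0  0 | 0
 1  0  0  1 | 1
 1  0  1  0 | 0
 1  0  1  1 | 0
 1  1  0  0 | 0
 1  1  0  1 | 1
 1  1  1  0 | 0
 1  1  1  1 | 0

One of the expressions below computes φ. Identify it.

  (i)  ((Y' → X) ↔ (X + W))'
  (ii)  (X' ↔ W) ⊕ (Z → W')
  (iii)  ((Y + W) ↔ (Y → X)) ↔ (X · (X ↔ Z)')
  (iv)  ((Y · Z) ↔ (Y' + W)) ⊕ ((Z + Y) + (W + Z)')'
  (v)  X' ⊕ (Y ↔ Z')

ii

(i) disagrees with φ on (0,0,0,0) (formula → 0, table → 1); rule it out.
(iii) disagrees with φ on (0,0,1,1) (formula → 0, table → 1); rule it out.
(iv) disagrees with φ on (0,0,0,0) (formula → 0, table → 1); rule it out.
(v) disagrees with φ on (0,0,0,1) (formula → 1, table → 0); rule it out.
That leaves (ii). Evaluating it on every row reproduces the table of φ exactly.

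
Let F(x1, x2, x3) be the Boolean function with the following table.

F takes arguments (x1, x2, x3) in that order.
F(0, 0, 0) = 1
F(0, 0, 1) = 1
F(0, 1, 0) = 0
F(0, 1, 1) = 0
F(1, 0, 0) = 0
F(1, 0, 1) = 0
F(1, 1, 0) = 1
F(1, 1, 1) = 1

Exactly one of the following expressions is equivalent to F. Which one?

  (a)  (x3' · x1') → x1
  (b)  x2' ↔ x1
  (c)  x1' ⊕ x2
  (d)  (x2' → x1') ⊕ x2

(a) disagrees with F on (0,0,0) (formula → 0, table → 1); rule it out.
(b) disagrees with F on (0,0,0) (formula → 0, table → 1); rule it out.
(d) disagrees with F on (1,1,0) (formula → 0, table → 1); rule it out.
(c) is the remaining candidate, and it agrees with F on all 8 inputs.

c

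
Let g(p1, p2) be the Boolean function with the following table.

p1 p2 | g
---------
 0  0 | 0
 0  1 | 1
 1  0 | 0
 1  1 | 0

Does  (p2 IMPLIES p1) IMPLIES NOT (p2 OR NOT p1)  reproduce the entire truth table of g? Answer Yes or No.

Test each input against both g and the formula:
  p1=0, p2=0: formula gives 0, g = 0 ✓
  p1=0, p2=1: formula gives 1, g = 1 ✓
  p1=1, p2=0: formula gives 1, but g = 0 ✗
Row (1,0) is a counterexample, so the formula is not equivalent to g.

No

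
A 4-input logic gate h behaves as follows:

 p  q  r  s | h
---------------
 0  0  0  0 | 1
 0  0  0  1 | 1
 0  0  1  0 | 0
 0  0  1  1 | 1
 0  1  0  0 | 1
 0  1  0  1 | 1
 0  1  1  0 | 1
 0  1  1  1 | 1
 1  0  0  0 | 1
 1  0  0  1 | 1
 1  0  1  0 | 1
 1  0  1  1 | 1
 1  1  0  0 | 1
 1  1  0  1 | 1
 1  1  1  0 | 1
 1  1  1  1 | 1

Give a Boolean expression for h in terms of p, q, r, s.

h(p, q, r, s) = (((p' · q') · r) · s')'

Only row (0,0,1,0) gives 0. So h is 1 everywhere except there — the complement of the minterm ¬p·¬q·r·¬s.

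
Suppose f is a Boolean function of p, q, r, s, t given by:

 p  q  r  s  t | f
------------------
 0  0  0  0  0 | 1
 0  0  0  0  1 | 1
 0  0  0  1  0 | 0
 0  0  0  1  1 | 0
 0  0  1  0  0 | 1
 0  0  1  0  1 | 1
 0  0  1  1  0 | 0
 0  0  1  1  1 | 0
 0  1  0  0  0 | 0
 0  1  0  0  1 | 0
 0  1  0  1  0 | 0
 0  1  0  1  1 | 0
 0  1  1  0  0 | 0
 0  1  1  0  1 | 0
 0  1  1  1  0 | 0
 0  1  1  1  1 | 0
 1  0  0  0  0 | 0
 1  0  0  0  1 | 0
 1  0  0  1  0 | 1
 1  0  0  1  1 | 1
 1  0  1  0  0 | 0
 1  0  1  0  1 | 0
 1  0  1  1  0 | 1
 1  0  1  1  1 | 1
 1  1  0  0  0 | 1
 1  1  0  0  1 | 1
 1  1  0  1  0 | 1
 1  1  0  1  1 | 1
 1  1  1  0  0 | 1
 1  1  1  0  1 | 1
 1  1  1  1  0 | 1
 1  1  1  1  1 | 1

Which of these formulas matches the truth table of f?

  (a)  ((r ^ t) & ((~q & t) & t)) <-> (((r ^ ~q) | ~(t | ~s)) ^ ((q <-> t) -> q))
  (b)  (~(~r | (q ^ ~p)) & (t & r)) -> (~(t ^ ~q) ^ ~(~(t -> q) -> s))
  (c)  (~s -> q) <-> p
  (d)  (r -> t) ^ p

(a): at (0,0,0,0,0) it gives 0, but f = 1 — eliminated.
(b): at (0,0,0,1,0) it gives 1, but f = 0 — eliminated.
(d): at (0,0,0,1,0) it gives 1, but f = 0 — eliminated.
(c) is the remaining candidate, and it agrees with f on all 32 inputs.

c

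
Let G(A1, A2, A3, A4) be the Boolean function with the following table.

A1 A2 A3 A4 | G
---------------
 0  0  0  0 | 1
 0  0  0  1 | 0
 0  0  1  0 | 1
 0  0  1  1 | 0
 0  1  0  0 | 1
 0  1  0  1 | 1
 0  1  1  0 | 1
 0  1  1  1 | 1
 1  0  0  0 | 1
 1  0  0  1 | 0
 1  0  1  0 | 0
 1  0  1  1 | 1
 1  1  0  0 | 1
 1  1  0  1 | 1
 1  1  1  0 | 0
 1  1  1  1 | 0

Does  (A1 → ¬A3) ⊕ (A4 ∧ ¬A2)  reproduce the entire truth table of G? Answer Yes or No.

Evaluate (A1 → ¬A3) ⊕ (A4 ∧ ¬A2) on each row and compare to G:
  A1=0, A2=0, A3=0, A4=0: formula gives 1, G = 1 ✓
  A1=0, A2=0, A3=0, A4=1: formula gives 0, G = 0 ✓
  A1=0, A2=0, A3=1, A4=0: formula gives 1, G = 1 ✓
  A1=0, A2=0, A3=1, A4=1: formula gives 0, G = 0 ✓
  …and likewise for the remaining 12 rows.
All 16 rows match — the expression computes G exactly.

Yes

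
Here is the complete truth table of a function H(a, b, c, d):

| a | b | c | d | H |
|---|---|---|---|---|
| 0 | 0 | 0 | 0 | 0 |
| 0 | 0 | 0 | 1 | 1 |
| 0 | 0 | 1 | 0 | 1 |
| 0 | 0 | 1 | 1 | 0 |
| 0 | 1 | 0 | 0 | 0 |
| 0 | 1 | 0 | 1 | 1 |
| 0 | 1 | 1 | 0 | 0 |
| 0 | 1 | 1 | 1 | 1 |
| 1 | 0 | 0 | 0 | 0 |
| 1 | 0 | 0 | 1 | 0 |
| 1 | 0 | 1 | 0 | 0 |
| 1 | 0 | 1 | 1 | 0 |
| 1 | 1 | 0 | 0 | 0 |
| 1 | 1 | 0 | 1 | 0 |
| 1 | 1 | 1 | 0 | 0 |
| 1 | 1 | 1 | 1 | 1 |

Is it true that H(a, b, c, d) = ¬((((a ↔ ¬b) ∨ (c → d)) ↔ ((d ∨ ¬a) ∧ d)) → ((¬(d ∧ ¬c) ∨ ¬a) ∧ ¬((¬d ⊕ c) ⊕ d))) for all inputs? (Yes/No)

Evaluate ¬((((a ↔ ¬b) ∨ (c → d)) ↔ ((d ∨ ¬a) ∧ d)) → ((¬(d ∧ ¬c) ∨ ¬a) ∧ ¬((¬d ⊕ c) ⊕ d))) on each row and compare to H:
  a=0, b=0, c=0, d=0: formula gives 0, H = 0 ✓
  a=0, b=0, c=0, d=1: formula gives 1, H = 1 ✓
  a=0, b=0, c=1, d=0: formula gives 0, but H = 1 ✗
Since they disagree at (0,0,1,0), the expression is not a correct formula for H.

No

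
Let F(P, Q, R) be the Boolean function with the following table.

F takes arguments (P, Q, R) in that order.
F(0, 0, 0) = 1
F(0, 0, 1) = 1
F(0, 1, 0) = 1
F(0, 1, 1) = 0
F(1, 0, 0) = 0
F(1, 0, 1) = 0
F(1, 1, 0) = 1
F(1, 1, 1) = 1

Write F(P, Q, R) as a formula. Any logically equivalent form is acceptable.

F(P, Q, R) = ¬((((¬P ∧ Q) ∧ R) ∨ ((P ∧ ¬Q) ∧ ¬R)) ∨ ((P ∧ ¬Q) ∧ R))

There are just 3 zero rows: (0,1,1), (1,0,0), (1,0,1). Their minterms are ¬P·Q·R, P·¬Q·¬R, P·¬Q·R; the OR of those covers precisely the 0-outputs, and negating it yields F.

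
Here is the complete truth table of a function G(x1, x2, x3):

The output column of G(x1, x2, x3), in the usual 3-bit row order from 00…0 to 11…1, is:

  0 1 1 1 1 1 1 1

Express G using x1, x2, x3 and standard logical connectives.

G(x1, x2, x3) = (x1 OR x2) OR x3

The output is 1 whenever at least one input is 1 — the OR of all inputs.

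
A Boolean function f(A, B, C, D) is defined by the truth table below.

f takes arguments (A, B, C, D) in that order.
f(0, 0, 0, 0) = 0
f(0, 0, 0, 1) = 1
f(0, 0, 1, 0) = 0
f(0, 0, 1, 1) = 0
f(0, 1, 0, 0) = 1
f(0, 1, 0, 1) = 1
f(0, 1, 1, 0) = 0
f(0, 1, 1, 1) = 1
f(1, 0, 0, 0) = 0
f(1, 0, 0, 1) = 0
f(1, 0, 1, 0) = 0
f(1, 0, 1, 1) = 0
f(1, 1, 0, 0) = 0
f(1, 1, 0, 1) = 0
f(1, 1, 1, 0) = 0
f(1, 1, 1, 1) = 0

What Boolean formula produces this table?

f(A, B, C, D) = (((((A' · B') · C') · D) + (((A' · B) · C') · D')) + (((A' · B) · C') · D)) + (((A' · B) · C) · D)

The 1-rows are (0,0,0,1), (0,1,0,0), (0,1,0,1), (0,1,1,1). Each contributes one minterm — ¬A·¬B·¬C·D; ¬A·B·¬C·¬D; ¬A·B·¬C·D; ¬A·B·C·D — and their disjunction is a sum-of-products form of f.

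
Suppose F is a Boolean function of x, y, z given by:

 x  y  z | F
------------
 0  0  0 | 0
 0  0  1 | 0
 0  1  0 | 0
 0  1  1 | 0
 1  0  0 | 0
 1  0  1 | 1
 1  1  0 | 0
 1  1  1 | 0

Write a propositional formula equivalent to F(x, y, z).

F(x, y, z) = (x & ~y) & z

Only row (1,0,1) gives 1. That row's minterm x·¬y·z is F directly.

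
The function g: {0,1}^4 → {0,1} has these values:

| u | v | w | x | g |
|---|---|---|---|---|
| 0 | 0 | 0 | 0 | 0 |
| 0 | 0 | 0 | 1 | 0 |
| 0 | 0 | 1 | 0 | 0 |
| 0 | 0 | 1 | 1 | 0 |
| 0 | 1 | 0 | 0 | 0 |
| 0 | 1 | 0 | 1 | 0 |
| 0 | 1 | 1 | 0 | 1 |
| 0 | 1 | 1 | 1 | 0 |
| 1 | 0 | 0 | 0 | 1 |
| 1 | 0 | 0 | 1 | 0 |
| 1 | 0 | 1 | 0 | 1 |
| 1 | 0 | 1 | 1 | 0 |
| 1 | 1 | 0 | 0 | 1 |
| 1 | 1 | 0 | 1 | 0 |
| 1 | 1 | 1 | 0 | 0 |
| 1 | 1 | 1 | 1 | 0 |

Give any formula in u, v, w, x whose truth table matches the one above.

Collect the rows where g=1 — (0,1,1,0), (1,0,0,0), (1,0,1,0), (1,1,0,0) — and write one minterm per row: ¬u·v·w·¬x, u·¬v·¬w·¬x, u·¬v·w·¬x, u·v·¬w·¬x. Their union (logical OR) reproduces the table exactly.

g(u, v, w, x) = (((((NOT u AND v) AND w) AND NOT x) OR (((u AND NOT v) AND NOT w) AND NOT x)) OR (((u AND NOT v) AND w) AND NOT x)) OR (((u AND v) AND NOT w) AND NOT x)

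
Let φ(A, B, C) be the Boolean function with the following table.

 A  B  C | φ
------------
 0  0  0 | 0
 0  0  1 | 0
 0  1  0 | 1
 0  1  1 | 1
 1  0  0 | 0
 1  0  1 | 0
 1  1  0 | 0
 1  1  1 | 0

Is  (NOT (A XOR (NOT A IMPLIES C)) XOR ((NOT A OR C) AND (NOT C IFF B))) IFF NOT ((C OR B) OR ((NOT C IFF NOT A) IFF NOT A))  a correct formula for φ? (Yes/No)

Check the formula against φ row by row:
  A=0, B=0, C=0: formula gives 0, φ = 0 ✓
  A=0, B=0, C=1: formula gives 0, φ = 0 ✓
  A=0, B=1, C=0: formula gives 1, φ = 1 ✓
  A=0, B=1, C=1: formula gives 1, φ = 1 ✓
  A=1, B=0, C=0: formula gives 0, φ = 0 ✓
  A=1, B=0, C=1: formula gives 1, but φ = 0 ✗
Row (1,0,1) is a counterexample, so the formula is not equivalent to φ.

No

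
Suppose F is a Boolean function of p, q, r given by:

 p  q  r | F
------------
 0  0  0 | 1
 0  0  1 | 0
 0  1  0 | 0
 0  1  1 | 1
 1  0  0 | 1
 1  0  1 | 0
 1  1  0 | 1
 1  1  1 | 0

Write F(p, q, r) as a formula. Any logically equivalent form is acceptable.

F(p, q, r) = ((((NOT p AND NOT q) AND NOT r) OR ((NOT p AND q) AND r)) OR ((p AND NOT q) AND NOT r)) OR ((p AND q) AND NOT r)

Collect the rows where F=1 — (0,0,0), (0,1,1), (1,0,0), (1,1,0) — and write one minterm per row: ¬p·¬q·¬r, ¬p·q·r, p·¬q·¬r, p·q·¬r. Their union (logical OR) reproduces the table exactly.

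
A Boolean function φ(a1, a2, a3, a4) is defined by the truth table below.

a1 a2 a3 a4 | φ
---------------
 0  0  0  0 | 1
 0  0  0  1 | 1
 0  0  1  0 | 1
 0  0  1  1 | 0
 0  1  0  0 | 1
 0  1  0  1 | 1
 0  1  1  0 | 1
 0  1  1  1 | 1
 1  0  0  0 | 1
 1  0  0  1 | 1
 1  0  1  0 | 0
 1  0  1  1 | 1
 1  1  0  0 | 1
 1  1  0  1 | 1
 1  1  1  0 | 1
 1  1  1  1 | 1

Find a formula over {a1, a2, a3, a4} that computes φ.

There are just 2 zero rows: (0,0,1,1), (1,0,1,0). Their minterms are ¬a1·¬a2·a3·a4, a1·¬a2·a3·¬a4; the OR of those covers precisely the 0-outputs, and negating it yields φ.

φ(a1, a2, a3, a4) = ~((((~a1 & ~a2) & a3) & a4) | (((a1 & ~a2) & a3) & ~a4))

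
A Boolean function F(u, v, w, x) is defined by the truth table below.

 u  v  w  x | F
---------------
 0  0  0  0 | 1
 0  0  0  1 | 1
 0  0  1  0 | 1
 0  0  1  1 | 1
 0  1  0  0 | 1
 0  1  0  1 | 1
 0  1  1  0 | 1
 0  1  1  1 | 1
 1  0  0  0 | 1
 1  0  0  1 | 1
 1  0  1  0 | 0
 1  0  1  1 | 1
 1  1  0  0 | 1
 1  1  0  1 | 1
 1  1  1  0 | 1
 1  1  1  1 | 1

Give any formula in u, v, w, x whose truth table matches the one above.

F(u, v, w, x) = ~(((u & ~v) & w) & ~x)

Only row (1,0,1,0) gives 0. So F is 1 everywhere except there — the complement of the minterm u·¬v·w·¬x.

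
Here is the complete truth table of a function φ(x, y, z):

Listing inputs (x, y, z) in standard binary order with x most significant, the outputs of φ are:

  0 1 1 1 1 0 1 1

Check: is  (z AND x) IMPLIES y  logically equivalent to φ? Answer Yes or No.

No

Check the formula against φ row by row:
  x=0, y=0, z=0: formula gives 1, but φ = 0 ✗
A single disagreement suffices: at (0,0,0) they differ, so the formula does not compute φ.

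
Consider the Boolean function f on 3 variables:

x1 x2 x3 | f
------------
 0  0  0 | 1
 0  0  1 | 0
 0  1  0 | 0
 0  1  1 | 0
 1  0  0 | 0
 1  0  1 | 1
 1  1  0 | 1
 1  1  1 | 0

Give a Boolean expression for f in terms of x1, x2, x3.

f(x1, x2, x3) = (((¬x1 ∧ ¬x2) ∧ ¬x3) ∨ ((x1 ∧ ¬x2) ∧ x3)) ∨ ((x1 ∧ x2) ∧ ¬x3)

Collect the rows where f=1 — (0,0,0), (1,0,1), (1,1,0) — and write one minterm per row: ¬x1·¬x2·¬x3, x1·¬x2·x3, x1·x2·¬x3. Their union (logical OR) reproduces the table exactly.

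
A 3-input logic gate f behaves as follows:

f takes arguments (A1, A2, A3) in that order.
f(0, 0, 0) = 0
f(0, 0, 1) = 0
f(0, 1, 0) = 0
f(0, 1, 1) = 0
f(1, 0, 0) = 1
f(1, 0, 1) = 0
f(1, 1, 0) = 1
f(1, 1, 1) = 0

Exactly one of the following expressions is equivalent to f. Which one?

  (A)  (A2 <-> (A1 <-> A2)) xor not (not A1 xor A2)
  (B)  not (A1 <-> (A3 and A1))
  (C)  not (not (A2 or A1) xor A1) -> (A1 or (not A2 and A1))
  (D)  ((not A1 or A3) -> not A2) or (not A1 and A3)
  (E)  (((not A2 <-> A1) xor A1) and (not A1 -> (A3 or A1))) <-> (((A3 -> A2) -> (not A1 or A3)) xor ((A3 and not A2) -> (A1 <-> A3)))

B

(A) fails at (0,1,0): the formula yields 1, f is 0.
(C) fails at (0,0,0): the formula yields 1, f is 0.
(D) fails at (0,0,0): the formula yields 1, f is 0.
(E) fails at (0,0,0): the formula yields 1, f is 0.
(B) is the remaining candidate, and it agrees with f on all 8 inputs.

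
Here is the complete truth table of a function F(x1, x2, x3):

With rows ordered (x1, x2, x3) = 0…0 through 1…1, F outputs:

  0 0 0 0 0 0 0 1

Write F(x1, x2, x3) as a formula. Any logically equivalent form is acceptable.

The output is 1 only when every input is 1 — the AND of all inputs.

F(x1, x2, x3) = (x1 AND x2) AND x3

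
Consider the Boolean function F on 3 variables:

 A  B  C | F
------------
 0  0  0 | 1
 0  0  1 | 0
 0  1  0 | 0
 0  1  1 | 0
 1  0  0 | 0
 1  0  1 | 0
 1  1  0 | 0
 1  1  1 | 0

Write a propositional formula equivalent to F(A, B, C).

F(A, B, C) = (NOT A AND NOT B) AND NOT C

F is 1 on exactly one input, (0,0,0), whose minterm is ¬A·¬B·¬C. So F is just that conjunction.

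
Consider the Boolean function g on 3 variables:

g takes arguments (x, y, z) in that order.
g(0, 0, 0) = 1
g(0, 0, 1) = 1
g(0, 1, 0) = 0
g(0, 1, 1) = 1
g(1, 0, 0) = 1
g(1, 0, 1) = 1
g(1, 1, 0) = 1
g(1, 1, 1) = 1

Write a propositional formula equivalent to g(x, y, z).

g is 0 on exactly one input, (0,1,0), whose minterm is ¬x·y·¬z. So g is the negation of that single conjunction.

g(x, y, z) = NOT ((NOT x AND y) AND NOT z)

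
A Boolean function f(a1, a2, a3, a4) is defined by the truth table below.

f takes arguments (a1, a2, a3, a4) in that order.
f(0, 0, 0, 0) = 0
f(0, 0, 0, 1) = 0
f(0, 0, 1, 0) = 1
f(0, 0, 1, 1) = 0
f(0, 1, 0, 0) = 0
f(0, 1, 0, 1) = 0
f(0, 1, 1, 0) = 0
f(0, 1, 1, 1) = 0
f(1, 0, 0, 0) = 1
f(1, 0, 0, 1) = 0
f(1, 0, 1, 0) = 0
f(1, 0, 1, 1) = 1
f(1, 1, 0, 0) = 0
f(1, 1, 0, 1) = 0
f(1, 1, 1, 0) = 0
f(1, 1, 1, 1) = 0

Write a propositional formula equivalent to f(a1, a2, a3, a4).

Collect the rows where f=1 — (0,0,1,0), (1,0,0,0), (1,0,1,1) — and write one minterm per row: ¬a1·¬a2·a3·¬a4, a1·¬a2·¬a3·¬a4, a1·¬a2·a3·a4. Their union (logical OR) reproduces the table exactly.

f(a1, a2, a3, a4) = ((((not a1 and not a2) and a3) and not a4) or (((a1 and not a2) and not a3) and not a4)) or (((a1 and not a2) and a3) and a4)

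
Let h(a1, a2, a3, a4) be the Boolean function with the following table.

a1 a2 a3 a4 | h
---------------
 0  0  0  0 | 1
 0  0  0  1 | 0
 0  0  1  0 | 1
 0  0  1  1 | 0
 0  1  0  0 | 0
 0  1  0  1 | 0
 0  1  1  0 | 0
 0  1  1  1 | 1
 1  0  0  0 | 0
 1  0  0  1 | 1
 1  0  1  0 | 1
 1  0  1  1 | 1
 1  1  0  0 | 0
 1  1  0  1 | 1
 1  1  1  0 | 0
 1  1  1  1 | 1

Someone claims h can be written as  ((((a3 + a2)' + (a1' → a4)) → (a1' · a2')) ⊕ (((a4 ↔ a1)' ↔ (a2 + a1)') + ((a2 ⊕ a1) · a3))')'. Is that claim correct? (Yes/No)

Yes

Test each input against both h and the formula:
  a1=0, a2=0, a3=0, a4=0: formula gives 1, h = 1 ✓
  a1=0, a2=0, a3=0, a4=1: formula gives 0, h = 0 ✓
  a1=0, a2=0, a3=1, a4=0: formula gives 1, h = 1 ✓
  a1=0, a2=0, a3=1, a4=1: formula gives 0, h = 0 ✓
  … (the remaining 12 rows also agree.)
Every row agrees, so the formula is equivalent.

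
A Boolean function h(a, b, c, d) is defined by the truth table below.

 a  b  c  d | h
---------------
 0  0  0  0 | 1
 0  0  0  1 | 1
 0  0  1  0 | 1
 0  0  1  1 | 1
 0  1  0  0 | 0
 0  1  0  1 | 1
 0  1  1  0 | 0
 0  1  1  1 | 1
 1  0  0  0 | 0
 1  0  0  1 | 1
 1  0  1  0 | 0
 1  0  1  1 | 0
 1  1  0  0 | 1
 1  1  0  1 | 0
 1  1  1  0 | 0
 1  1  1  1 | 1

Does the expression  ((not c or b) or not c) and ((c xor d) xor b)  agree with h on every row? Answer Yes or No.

No

Evaluate ((not c or b) or not c) and ((c xor d) xor b) on each row and compare to h:
  a=0, b=0, c=0, d=0: formula gives 0, but h = 1 ✗
A single disagreement suffices: at (0,0,0,0) they differ, so the formula does not compute h.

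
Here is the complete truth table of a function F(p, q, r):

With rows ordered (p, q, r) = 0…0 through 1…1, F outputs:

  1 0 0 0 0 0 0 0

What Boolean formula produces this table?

The output is 1 only when every input is 0 — NOR of all inputs.

F(p, q, r) = ((p + q) + r)'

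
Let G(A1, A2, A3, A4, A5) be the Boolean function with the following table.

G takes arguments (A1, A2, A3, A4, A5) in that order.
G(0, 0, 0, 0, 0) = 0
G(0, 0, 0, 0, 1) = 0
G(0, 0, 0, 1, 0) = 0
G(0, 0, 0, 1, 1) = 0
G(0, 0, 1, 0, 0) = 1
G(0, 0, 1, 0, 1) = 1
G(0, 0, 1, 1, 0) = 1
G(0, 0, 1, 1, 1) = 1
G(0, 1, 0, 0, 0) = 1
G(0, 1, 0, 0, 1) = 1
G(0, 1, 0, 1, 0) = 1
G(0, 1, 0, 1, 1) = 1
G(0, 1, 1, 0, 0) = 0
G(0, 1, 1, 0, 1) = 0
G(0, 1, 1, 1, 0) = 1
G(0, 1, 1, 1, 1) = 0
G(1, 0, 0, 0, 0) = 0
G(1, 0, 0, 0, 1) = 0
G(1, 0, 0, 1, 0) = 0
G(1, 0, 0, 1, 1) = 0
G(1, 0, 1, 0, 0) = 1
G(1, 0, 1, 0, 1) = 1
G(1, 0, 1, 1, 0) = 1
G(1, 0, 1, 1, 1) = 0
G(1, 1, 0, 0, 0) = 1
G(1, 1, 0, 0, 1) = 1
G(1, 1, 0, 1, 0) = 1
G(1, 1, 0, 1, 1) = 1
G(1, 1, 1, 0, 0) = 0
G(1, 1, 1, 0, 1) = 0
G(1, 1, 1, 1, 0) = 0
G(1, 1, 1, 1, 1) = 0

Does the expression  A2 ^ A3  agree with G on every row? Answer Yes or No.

Test each input against both G and the formula:
  A1=0, A2=0, A3=0, A4=0, A5=0: formula gives 0, G = 0 ✓
  A1=0, A2=0, A3=0, A4=0, A5=1: formula gives 0, G = 0 ✓
  A1=0, A2=0, A3=0, A4=1, A5=0: formula gives 0, G = 0 ✓
  A1=0, A2=0, A3=0, A4=1, A5=1: formula gives 0, G = 0 ✓
  …
  A1=0, A2=1, A3=1, A4=1, A5=0: formula gives 0, but G = 1 ✗
Row (0,1,1,1,0) is a counterexample, so the formula is not equivalent to G.

No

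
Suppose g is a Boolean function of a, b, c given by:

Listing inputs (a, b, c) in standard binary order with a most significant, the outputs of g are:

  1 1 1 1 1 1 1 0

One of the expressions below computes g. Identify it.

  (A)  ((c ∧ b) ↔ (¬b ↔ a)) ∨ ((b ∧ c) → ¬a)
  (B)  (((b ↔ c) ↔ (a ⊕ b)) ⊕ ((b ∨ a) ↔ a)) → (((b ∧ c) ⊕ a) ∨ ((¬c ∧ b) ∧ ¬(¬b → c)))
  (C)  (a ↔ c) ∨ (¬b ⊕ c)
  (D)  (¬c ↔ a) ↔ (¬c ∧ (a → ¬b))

A

(B) disagrees with g on (0,0,0) (formula → 0, table → 1); rule it out.
(C) disagrees with g on (0,0,1) (formula → 0, table → 1); rule it out.
(D) disagrees with g on (0,0,0) (formula → 0, table → 1); rule it out.
(A) is the remaining candidate, and it agrees with g on all 8 inputs.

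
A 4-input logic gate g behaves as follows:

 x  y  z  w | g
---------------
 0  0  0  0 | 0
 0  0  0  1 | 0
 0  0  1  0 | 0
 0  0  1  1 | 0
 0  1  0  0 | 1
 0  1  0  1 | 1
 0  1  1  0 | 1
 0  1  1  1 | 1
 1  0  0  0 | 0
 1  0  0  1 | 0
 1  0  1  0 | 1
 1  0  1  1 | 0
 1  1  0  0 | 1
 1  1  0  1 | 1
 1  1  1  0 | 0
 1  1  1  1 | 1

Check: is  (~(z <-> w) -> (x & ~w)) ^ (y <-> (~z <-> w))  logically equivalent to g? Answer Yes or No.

Yes

Evaluate (~(z <-> w) -> (x & ~w)) ^ (y <-> (~z <-> w)) on each row and compare to g:
  x=0, y=0, z=0, w=0: formula gives 0, g = 0 ✓
  x=0, y=0, z=0, w=1: formula gives 0, g = 0 ✓
  x=0, y=0, z=1, w=0: formula gives 0, g = 0 ✓
  x=0, y=0, z=1, w=1: formula gives 0, g = 0 ✓
  … (the remaining 12 rows also agree.)
No disagreement on any input; they are logically equivalent.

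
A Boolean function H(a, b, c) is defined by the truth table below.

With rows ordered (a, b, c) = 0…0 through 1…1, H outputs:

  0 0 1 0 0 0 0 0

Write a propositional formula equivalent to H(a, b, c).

Only row (0,1,0) gives 1. That row's minterm ¬a·b·¬c is H directly.

H(a, b, c) = (a' · b) · c'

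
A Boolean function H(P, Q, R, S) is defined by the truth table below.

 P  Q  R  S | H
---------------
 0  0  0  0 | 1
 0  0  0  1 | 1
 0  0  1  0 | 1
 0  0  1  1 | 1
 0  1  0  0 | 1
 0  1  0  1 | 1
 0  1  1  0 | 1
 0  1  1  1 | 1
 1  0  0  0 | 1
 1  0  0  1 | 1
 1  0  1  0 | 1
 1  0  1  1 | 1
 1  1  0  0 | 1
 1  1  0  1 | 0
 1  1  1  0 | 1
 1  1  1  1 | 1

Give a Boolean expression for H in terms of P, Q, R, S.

H(P, Q, R, S) = not (((P and Q) and not R) and S)

H is 0 on exactly one input, (1,1,0,1), whose minterm is P·Q·¬R·S. So H is the negation of that single conjunction.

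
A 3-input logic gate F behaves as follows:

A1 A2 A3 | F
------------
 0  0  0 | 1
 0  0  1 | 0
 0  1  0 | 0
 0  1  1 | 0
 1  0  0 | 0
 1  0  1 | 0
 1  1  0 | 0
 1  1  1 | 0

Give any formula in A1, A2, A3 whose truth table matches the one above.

F(A1, A2, A3) = ¬((A1 ∨ A2) ∨ A3)

The output is 1 only when every input is 0 — NOR of all inputs.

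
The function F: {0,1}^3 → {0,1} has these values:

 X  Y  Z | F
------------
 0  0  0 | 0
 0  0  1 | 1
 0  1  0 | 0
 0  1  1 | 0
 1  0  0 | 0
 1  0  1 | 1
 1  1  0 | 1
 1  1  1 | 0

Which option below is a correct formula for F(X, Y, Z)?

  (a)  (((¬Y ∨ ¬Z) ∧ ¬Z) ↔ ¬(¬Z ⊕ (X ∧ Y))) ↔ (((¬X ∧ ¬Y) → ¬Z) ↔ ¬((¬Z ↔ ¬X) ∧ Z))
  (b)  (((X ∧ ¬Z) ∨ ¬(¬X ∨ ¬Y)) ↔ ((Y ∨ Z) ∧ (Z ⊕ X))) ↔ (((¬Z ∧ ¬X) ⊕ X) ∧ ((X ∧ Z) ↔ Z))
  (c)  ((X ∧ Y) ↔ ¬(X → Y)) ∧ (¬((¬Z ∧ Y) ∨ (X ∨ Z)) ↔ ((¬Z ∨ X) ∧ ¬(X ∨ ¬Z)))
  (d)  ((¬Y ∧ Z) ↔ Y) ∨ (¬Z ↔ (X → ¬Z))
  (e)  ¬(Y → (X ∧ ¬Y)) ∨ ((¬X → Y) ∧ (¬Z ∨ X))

a

(b) fails at (0,0,0): the formula yields 1, F is 0.
(c) fails at (0,1,0): the formula yields 1, F is 0.
(d) fails at (0,0,0): the formula yields 1, F is 0.
(e) fails at (0,0,1): the formula yields 0, F is 1.
That leaves (a). Evaluating it on every row reproduces the table of F exactly.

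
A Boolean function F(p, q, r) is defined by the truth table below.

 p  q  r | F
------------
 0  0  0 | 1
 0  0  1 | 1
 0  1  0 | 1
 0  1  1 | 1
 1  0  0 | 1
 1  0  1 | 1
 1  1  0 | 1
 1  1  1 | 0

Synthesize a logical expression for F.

F(p, q, r) = ¬((p ∧ q) ∧ r)

The output is 0 only when every input is 1 — NAND of all inputs.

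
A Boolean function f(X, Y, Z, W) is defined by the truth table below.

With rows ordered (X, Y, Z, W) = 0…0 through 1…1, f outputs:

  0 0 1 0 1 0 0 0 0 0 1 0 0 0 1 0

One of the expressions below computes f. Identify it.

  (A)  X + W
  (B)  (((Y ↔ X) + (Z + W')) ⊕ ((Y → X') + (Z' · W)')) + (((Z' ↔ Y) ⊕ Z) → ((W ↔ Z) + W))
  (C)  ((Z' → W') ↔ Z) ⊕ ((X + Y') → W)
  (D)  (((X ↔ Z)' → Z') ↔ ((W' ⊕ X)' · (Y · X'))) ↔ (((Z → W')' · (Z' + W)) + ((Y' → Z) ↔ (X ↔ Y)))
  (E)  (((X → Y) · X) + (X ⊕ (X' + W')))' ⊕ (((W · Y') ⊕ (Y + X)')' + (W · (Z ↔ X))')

C

(A) disagrees with f on (0,0,0,1) (formula → 1, table → 0); rule it out.
(B) disagrees with f on (0,0,0,0) (formula → 1, table → 0); rule it out.
(D) disagrees with f on (0,0,0,0) (formula → 1, table → 0); rule it out.
(E) disagrees with f on (0,0,0,0) (formula → 1, table → 0); rule it out.
That leaves (C). Evaluating it on every row reproduces the table of f exactly.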